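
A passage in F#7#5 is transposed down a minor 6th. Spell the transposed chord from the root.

Transposed root: F# → A# (minor 6th down). So we spell A# augmented seventh:
- root: A#
- major 3rd: C##
- augmented 5th: E##
- minor 7th: G#

A#, C##, E##, G#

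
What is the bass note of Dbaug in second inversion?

A

Dbaug = D♭–F–A. Second inversion → fifth in the bass = A.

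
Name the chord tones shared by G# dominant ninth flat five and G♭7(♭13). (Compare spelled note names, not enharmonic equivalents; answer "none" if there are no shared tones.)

none

G# dominant ninth flat five = G♯, B♯, D, F♯, A♯.
G♭7(♭13) = G♭, B♭, D♭, F♭, E𝄫.
Shared: none.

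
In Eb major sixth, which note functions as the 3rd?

Eb major sixth is built on Eb; its 3rd is a major 3rd above the root.
A third above E uses the letter G, and the major 3rd above Eb is G.

G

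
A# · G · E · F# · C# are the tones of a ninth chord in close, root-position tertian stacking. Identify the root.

F#

Stacking in thirds gives F# – A# – C# – E – G, so F# is the root — F# dominant seventh flat nine.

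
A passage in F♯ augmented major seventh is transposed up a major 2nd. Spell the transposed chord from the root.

G#, B#, D##, F##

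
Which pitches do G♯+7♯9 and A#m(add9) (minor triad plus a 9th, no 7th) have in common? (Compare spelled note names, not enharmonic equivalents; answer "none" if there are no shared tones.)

B#

G♯+7♯9 = G#, B#, D##, F#, A##.
A#m(add9) = A#, C#, E#, B#.
Shared: B#.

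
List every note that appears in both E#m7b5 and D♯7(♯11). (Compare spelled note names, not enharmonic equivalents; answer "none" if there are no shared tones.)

D#

E#m7b5: E# G# B D#
D♯7(♯11): D# F## A# C# G##
Common to both → D#.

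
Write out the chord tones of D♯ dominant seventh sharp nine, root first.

D♯ dominant seventh sharp nine is a dominant seventh sharp nine built on D-sharp.
Root: D-sharp
Major 3rd (3rd): F-double-sharp
Perfect 5th (5th): A-sharp
Minor 7th (7th): C-sharp
Augmented 9th (9th): E-double-sharp

D-sharp – F-double-sharp – A-sharp – C-sharp – E-double-sharp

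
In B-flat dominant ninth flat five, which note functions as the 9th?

C

B-flat dominant ninth flat five is built on Bb; its 9th is a major 9th above the root.
A second above B uses the letter C, and the major 9th above Bb is C.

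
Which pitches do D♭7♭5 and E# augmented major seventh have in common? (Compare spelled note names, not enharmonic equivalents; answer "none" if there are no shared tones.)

none

D♭7♭5: Db F Abb Cb
E# augmented major seventh: E# G## B## D##
Common to both → none.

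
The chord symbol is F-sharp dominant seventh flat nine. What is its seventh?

Root of F-sharp dominant seventh flat nine = F#. The 7th is a minor 7th: F# up a minor 7th → E.

E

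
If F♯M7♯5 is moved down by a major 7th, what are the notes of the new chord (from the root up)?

G – B – D♯ – F♯

F♯ down a major 7th → G. New chord: G augmented major seventh.
- root: G
- major 3rd: B
- augmented 5th: D♯
- major 7th: F♯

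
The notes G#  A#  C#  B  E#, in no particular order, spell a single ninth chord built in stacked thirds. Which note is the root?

Stacking in thirds gives A# – C# – E# – G# – B, so A# is the root — A# minor seventh flat nine.

A#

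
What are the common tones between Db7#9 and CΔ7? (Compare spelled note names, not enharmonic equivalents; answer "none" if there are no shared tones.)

E

Db7#9 = D♭, F, A♭, C♭, E.
CΔ7 = C, E, G, B.
Shared: E.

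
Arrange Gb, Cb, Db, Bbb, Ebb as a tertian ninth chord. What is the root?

Stacking in thirds gives Cb – Ebb – Gb – Bbb – Db, so Cb is the root — Cb minor ninth.

Cb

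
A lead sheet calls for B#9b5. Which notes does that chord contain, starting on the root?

B♯, D𝄪, F♯, A♯, C𝄪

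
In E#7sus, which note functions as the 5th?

Root of E#7sus = E♯. The 5th is a perfect 5th: E♯ up a perfect 5th → B♯.

B♯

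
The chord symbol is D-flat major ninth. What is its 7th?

C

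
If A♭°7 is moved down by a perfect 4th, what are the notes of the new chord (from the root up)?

Eb Gb Bbb Dbb

Transposed root: Ab → Eb (perfect 4th down). So we spell Eb diminished seventh:
Root: Eb
Minor 3rd (3rd): Gb
Diminished 5th (5th): Bbb
Diminished 7th (7th): Dbb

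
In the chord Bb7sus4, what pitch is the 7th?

Root of Bb7sus4 = Bb. The 7th is a minor 7th: Bb up a minor 7th → Ab.

Ab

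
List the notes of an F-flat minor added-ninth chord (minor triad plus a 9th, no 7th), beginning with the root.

Root Fb, quality minor added-ninth:
Fb — root
Abb — minor 3rd
Cb — perfect 5th
Gb — major 9th

Fb Abb Cb Gb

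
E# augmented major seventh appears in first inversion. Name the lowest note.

G-double-sharp

E# augmented major seventh in root position is E-sharp–G-double-sharp–B-double-sharp–D-double-sharp.
First inversion places the third in the bass, which is G-double-sharp.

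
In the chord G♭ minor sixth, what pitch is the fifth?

Db

Root of G♭ minor sixth = Gb. The 5th is a perfect 5th: Gb up a perfect 5th → Db.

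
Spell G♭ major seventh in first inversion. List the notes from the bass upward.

Bb, Db, F, Gb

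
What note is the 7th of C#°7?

Root of C#°7 = C♯. The 7th is a diminished 7th: C♯ up a diminished 7th → B♭.

B♭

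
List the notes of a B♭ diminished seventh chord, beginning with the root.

Bb Db Fb Abb

Root Bb, quality diminished seventh:
Root: Bb
Minor 3rd (3rd): Db
Diminished 5th (5th): Fb
Diminished 7th (7th): Abb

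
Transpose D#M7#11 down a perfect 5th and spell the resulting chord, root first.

G♯, B♯, D♯, F𝄪, C𝄪

Transposed root: D♯ → G♯ (perfect 5th down). So we spell G♯ major seventh sharp eleven:
root → G♯
3rd (major 3rd) → B♯
5th (perfect 5th) → D♯
7th (major 7th) → F𝄪
11th (augmented 11th) → C𝄪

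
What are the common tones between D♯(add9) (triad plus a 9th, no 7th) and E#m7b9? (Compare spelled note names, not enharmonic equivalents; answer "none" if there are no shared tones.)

D♯(add9) = D#, F##, A#, E#.
E#m7b9 = E#, G#, B#, D#, F#.
Shared: D#, E#.

D#, E#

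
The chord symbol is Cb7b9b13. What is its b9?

Dbb

Cb7b9b13 is built on Cb; its 9th is a minor 9th above the root.
A second above C uses the letter D, and the minor 9th above Cb is Dbb.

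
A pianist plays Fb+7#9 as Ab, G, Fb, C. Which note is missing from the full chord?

The full Fb+7#9 chord is Fb, Ab, C, Ebb, G.
Comparing with the voicing, the minor 7th (7th) — Ebb — is absent.

Ebb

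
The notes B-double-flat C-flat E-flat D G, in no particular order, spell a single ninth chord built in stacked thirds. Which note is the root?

Stacking in thirds gives C-flat – E-flat – G – B-double-flat – D, so C-flat is the root — C-flat dominant seventh sharp nine sharp five.

C-flat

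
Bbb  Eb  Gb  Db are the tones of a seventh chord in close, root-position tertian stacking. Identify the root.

Eb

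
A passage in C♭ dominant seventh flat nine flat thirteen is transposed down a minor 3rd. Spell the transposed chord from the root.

A-flat  C  E-flat  G-flat  B-double-flat  F-flat

Transposed root: C-flat → A-flat (minor 3rd down). So we spell A-flat dominant seventh flat nine flat thirteen:
A-flat — root
C — major 3rd
E-flat — perfect 5th
G-flat — minor 7th
B-double-flat — minor 9th
F-flat — minor 13th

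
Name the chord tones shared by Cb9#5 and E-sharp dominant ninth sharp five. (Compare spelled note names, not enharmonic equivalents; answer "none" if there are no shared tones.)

Cb9#5: C♭ E♭ G B𝄫 D♭
E-sharp dominant ninth sharp five: E♯ G𝄪 B𝄪 D♯ F𝄪
Common to both → none.

none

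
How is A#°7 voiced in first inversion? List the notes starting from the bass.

In root position, A#°7 is A#–C#–E–G.
First inversion puts the third (C#) in the bass.

C#, E, G, A#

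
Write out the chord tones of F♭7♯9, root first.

Root Fb, quality dominant seventh sharp nine:
Fb — root
Ab — major 3rd
Cb — perfect 5th
Ebb — minor 7th
G — augmented 9th

Fb  Ab  Cb  Ebb  G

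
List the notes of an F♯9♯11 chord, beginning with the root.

F♯, A♯, C♯, E, G♯, B♯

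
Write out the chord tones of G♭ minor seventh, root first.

Gb Bbb Db Fb

G♭ minor seventh: minor seventh on Gb.
- root: Gb
- minor 3rd: Bbb
- perfect 5th: Db
- minor 7th: Fb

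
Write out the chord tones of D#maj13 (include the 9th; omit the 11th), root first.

D♯  F𝄪  A♯  C𝄪  E♯  B♯

D#maj13 is a major thirteenth built on D♯.
D♯ — root
F𝄪 — major 3rd
A♯ — perfect 5th
C𝄪 — major 7th
E♯ — major 9th
B♯ — major 13th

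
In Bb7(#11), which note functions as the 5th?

Root of Bb7(#11) = Bb. The 5th is a perfect 5th: Bb up a perfect 5th → F.

F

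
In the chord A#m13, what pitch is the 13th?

Root of A#m13 = A#. The 13th is a major 13th: A# up a major 13th → F##.

F##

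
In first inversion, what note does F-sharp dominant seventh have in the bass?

A-sharp

F-sharp dominant seventh in root position is F-sharp–A-sharp–C-sharp–E.
First inversion places the third in the bass, which is A-sharp.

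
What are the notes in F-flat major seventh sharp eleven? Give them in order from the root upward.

F-flat major seventh sharp eleven is a major seventh sharp eleven built on Fb.
Fb — root
Ab — major 3rd
Cb — perfect 5th
Eb — major 7th
Bb — augmented 11th

Fb Ab Cb Eb Bb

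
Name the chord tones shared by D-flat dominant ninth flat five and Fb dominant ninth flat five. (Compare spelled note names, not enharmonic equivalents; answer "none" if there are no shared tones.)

none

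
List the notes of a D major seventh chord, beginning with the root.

D, F-sharp, A, C-sharp

Root D, quality major seventh:
D — root
F-sharp — major 3rd
A — perfect 5th
C-sharp — major 7th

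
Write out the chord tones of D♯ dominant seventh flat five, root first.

D-sharp, F-double-sharp, A, C-sharp

Root D-sharp, quality dominant seventh flat five:
root → D-sharp
3rd (major 3rd) → F-double-sharp
5th (diminished 5th) → A
7th (minor 7th) → C-sharp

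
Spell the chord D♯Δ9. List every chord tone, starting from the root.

D♯Δ9: major ninth on D#.
D# — root
F## — major 3rd
A# — perfect 5th
C## — major 7th
E# — major 9th

D# – F## – A# – C## – E#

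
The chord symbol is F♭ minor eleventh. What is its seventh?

Root of F♭ minor eleventh = F-flat. The 7th is a minor 7th: F-flat up a minor 7th → E-double-flat.

E-double-flat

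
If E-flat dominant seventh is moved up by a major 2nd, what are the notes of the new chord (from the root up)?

F  A  C  E-flat

E-flat up a major 2nd → F. New chord: F dominant seventh.
- root: F
- major 3rd: A
- perfect 5th: C
- minor 7th: E-flat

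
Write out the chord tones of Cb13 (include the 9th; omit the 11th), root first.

Root C♭, quality dominant thirteenth:
Root: C♭
Major 3rd (3rd): E♭
Perfect 5th (5th): G♭
Minor 7th (7th): B𝄫
Major 9th (9th): D♭
Major 13th (13th): A♭

C♭  E♭  G♭  B𝄫  D♭  A♭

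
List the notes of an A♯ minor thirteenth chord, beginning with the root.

Root A#, quality minor thirteenth:
root → A#
3rd (minor 3rd) → C#
5th (perfect 5th) → E#
7th (minor 7th) → G#
9th (major 9th) → B#
11th (perfect 11th) → D#
13th (major 13th) → F##

A# – C# – E# – G# – B# – D# – F##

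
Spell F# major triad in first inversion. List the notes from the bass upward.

In root position, F# major triad is F-sharp–A-sharp–C-sharp.
First inversion puts the third (A-sharp) in the bass.

A-sharp – C-sharp – F-sharp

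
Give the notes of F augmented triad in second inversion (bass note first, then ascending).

C#  F  A

In root position, F augmented triad is F–A–C#.
Second inversion puts the fifth (C#) in the bass.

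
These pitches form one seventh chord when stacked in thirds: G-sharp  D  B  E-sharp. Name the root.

Stacking in thirds gives E-sharp – G-sharp – B – D, so E-sharp is the root — E-sharp diminished seventh.

E-sharp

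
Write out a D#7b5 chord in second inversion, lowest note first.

A C# D# F##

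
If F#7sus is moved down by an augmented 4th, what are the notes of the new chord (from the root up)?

Transposed root: F♯ → C (augmented 4th down). So we spell C dominant seventh suspended fourth:
root → C
4th (perfect 4th) → F
5th (perfect 5th) → G
7th (minor 7th) → B♭

C F G B♭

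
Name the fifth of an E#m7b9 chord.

Root of E#m7b9 = E#. The 5th is a perfect 5th: E# up a perfect 5th → B#.

B#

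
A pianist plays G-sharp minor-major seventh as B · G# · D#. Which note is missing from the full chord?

F##

The full G-sharp minor-major seventh chord is G#, B, D#, F##.
Comparing with the voicing, the major 7th (7th) — F## — is absent.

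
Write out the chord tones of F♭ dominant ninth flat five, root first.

F♭  A♭  C𝄫  E𝄫  G♭

F♭ dominant ninth flat five is a dominant ninth flat five built on F♭.
- root: F♭
- major 3rd: A♭
- diminished 5th: C𝄫
- minor 7th: E𝄫
- major 9th: G♭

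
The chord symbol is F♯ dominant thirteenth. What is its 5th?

C#

F♯ dominant thirteenth is built on F#; its 5th is a perfect 5th above the root.
A fifth above F uses the letter C, and the perfect 5th above F# is C#.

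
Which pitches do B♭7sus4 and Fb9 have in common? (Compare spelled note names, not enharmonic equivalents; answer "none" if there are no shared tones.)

B♭7sus4: Bb Eb F Ab
Fb9: Fb Ab Cb Ebb Gb
Common to both → Ab.

Ab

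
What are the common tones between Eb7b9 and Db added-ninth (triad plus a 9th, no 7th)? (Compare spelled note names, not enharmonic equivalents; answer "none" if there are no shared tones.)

Eb – Db

Eb7b9 = Eb, G, Bb, Db, Fb.
Db added-ninth = Db, F, Ab, Eb.
Shared: Eb, Db.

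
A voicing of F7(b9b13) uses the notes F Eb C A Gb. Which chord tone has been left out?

Db

F7(b9b13) = F, A, C, Eb, Gb, Db. The voicing lacks the 13th (minor 13th), Db.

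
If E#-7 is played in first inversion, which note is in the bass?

E#-7 = E♯–G♯–B♯–D♯. First inversion → third in the bass = G♯.

G♯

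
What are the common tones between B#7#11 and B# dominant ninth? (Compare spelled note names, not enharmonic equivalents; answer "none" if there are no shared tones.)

B#7#11: B♯ D𝄪 F𝄪 A♯ E𝄪
B# dominant ninth: B♯ D𝄪 F𝄪 A♯ C𝄪
Common to both → B♯, D𝄪, F𝄪, A♯.

B♯ – D𝄪 – F𝄪 – A♯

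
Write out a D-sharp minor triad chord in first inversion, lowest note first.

F♯, A♯, D♯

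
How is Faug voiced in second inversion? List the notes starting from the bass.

C♯ F A

In root position, Faug is F–A–C♯.
Second inversion puts the fifth (C♯) in the bass.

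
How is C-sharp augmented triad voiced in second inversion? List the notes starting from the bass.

G-double-sharp – C-sharp – E-sharp

C-sharp augmented triad = C-sharp–E-sharp–G-double-sharp; second inversion → fifth (G-double-sharp) lowest.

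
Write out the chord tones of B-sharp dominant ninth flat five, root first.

Root B#, quality dominant ninth flat five:
B# — root
D## — major 3rd
F# — diminished 5th
A# — minor 7th
C## — major 9th

B#  D##  F#  A#  C##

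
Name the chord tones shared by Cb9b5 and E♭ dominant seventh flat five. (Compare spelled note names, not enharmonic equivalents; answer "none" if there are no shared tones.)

Cb9b5 = C♭, E♭, G𝄫, B𝄫, D♭.
E♭ dominant seventh flat five = E♭, G, B𝄫, D♭.
Shared: E♭, B𝄫, D♭.

E♭, B𝄫, D♭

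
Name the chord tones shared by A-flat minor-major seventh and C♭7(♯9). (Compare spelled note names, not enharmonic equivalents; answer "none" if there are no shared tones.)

A-flat minor-major seventh: Ab Cb Eb G
C♭7(♯9): Cb Eb Gb Bbb D
Common to both → Cb, Eb.

Cb, Eb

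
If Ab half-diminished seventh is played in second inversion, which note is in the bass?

E-double-flat

Ab half-diminished seventh = A-flat–C-flat–E-double-flat–G-flat. Second inversion → fifth in the bass = E-double-flat.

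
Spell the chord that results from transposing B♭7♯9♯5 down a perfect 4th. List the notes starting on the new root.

F, A, C#, Eb, G#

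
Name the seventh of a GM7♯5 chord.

F#

Root of GM7♯5 = G. The 7th is a major 7th: G up a major 7th → F#.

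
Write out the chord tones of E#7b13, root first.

E#, G##, B#, D#, C#

E#7b13 is a dominant seventh flat thirteen built on E#.
- root: E#
- major 3rd: G##
- perfect 5th: B#
- minor 7th: D#
- minor 13th: C#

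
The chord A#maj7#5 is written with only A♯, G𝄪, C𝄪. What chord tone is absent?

E𝄪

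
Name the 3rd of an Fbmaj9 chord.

Ab

Root of Fbmaj9 = Fb. The 3rd is a major 3rd: Fb up a major 3rd → Ab.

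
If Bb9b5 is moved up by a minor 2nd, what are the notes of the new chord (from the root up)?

Transposed root: Bb → Cb (minor 2nd up). So we spell Cb dominant ninth flat five:
- root: Cb
- major 3rd: Eb
- diminished 5th: Gbb
- minor 7th: Bbb
- major 9th: Db

Cb, Eb, Gbb, Bbb, Db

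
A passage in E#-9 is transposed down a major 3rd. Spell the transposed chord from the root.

C# E G# B D#

A major 3rd down from E# is C#, so the new chord is C# minor ninth.
root → C#
3rd (minor 3rd) → E
5th (perfect 5th) → G#
7th (minor 7th) → B
9th (major 9th) → D#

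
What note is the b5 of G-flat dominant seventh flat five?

Root of G-flat dominant seventh flat five = Gb. The 5th is a diminished 5th: Gb up a diminished 5th → Dbb.

Dbb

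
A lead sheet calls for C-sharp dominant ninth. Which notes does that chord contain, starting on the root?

Root C#, quality dominant ninth:
C# — root
E# — major 3rd
G# — perfect 5th
B — minor 7th
D# — major 9th

C#  E#  G#  B  D#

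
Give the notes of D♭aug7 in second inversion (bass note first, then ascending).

A – Cb – Db – F

D♭aug7 = Db–F–A–Cb; second inversion → fifth (A) lowest.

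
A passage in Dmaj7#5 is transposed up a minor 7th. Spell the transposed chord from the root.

Transposed root: D → C (minor 7th up). So we spell C augmented major seventh:
Root: C
Major 3rd (3rd): E
Augmented 5th (5th): G#
Major 7th (7th): B

C E G# B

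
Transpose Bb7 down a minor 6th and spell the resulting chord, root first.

Bb down a minor 6th → D. New chord: D dominant seventh.
- root: D
- major 3rd: F#
- perfect 5th: A
- minor 7th: C

D, F#, A, C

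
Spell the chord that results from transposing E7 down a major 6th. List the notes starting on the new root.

E down a major 6th → G. New chord: G dominant seventh.
G — root
B — major 3rd
D — perfect 5th
F — minor 7th

G B D F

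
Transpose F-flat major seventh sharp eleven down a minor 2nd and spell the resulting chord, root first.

A minor 2nd down from Fb is Eb, so the new chord is Eb major seventh sharp eleven.
Root: Eb
Major 3rd (3rd): G
Perfect 5th (5th): Bb
Major 7th (7th): D
Augmented 11th (11th): A

Eb  G  Bb  D  A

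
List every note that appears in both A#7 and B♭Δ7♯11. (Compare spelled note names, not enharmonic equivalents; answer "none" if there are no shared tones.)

none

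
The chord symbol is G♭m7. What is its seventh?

Fb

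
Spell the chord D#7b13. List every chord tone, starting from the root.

D#, F##, A#, C#, B

Root D#, quality dominant seventh flat thirteen:
D# — root
F## — major 3rd
A# — perfect 5th
C# — minor 7th
B — minor 13th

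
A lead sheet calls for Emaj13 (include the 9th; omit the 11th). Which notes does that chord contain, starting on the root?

Emaj13 is a major thirteenth built on E.
E — root
G# — major 3rd
B — perfect 5th
D# — major 7th
F# — major 9th
C# — major 13th

E, G#, B, D#, F#, C#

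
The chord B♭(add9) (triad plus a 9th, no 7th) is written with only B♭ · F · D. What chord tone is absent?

C

B♭(add9) = B♭, D, F, C. The voicing lacks the 9th (major 9th), C.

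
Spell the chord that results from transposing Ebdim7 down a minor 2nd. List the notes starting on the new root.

A minor 2nd down from Eb is D, so the new chord is D diminished seventh.
Root: D
Minor 3rd (3rd): F
Diminished 5th (5th): Ab
Diminished 7th (7th): Cb

D  F  Ab  Cb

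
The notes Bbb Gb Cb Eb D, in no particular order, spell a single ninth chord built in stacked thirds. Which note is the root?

Cb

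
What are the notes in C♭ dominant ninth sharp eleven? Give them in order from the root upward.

Cb Eb Gb Bbb Db F

C♭ dominant ninth sharp eleven: dominant ninth sharp eleven on Cb.
Root: Cb
Major 3rd (3rd): Eb
Perfect 5th (5th): Gb
Minor 7th (7th): Bbb
Major 9th (9th): Db
Augmented 11th (11th): F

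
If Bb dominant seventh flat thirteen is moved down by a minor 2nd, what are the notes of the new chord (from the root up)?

B-flat down a minor 2nd → A. New chord: A dominant seventh flat thirteen.
root → A
3rd (major 3rd) → C-sharp
5th (perfect 5th) → E
7th (minor 7th) → G
13th (minor 13th) → F

A, C-sharp, E, G, F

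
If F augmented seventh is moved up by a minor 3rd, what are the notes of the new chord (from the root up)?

Transposed root: F → Ab (minor 3rd up). So we spell Ab augmented seventh:
Ab — root
C — major 3rd
E — augmented 5th
Gb — minor 7th

Ab – C – E – Gb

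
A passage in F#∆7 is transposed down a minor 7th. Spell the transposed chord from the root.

G#, B#, D#, F##

F# down a minor 7th → G#. New chord: G# major seventh.
G# — root
B# — major 3rd
D# — perfect 5th
F## — major 7th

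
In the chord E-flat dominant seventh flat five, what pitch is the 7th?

D-flat

Root of E-flat dominant seventh flat five = E-flat. The 7th is a minor 7th: E-flat up a minor 7th → D-flat.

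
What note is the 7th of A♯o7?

G

A♯o7 is built on A♯; its 7th is a diminished 7th above the root.
A seventh above A uses the letter G, and the diminished 7th above A♯ is G.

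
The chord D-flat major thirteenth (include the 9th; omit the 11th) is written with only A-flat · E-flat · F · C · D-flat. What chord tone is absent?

The full D-flat major thirteenth chord is D-flat, F, A-flat, C, E-flat, B-flat.
Comparing with the voicing, the major 13th (13th) — B-flat — is absent.

B-flat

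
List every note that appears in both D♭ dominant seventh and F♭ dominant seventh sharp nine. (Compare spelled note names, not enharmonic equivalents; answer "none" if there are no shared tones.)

D♭ dominant seventh: D-flat F A-flat C-flat
F♭ dominant seventh sharp nine: F-flat A-flat C-flat E-double-flat G
Common to both → A-flat, C-flat.

A-flat  C-flat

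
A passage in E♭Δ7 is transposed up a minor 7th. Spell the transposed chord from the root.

Db, F, Ab, C

A minor 7th up from Eb is Db, so the new chord is Db major seventh.
- root: Db
- major 3rd: F
- perfect 5th: Ab
- major 7th: C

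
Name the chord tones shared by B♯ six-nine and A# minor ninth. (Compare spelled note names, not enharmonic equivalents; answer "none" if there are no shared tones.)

B♯ six-nine: B-sharp D-double-sharp F-double-sharp G-double-sharp C-double-sharp
A# minor ninth: A-sharp C-sharp E-sharp G-sharp B-sharp
Common to both → B-sharp.

B-sharp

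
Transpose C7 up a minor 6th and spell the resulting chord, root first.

Transposed root: C → A♭ (minor 6th up). So we spell A♭ dominant seventh:
A♭ — root
C — major 3rd
E♭ — perfect 5th
G♭ — minor 7th

A♭ – C – E♭ – G♭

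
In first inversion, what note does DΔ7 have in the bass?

F#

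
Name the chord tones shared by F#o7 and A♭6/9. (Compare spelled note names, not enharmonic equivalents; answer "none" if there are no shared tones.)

C Eb

F#o7: F# A C Eb
A♭6/9: Ab C Eb F Bb
Common to both → C, Eb.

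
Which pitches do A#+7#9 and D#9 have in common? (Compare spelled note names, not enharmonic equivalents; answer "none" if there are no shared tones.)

A#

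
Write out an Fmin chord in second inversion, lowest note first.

C, F, A♭

In root position, Fmin is F–A♭–C.
Second inversion puts the fifth (C) in the bass.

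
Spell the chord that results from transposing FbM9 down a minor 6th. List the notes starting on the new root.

Ab  C  Eb  G  Bb

Fb down a minor 6th → Ab. New chord: Ab major ninth.
root → Ab
3rd (major 3rd) → C
5th (perfect 5th) → Eb
7th (major 7th) → G
9th (major 9th) → Bb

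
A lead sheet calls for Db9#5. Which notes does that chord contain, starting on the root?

Db, F, A, Cb, Eb

Root Db, quality dominant ninth sharp five:
Root: Db
Major 3rd (3rd): F
Augmented 5th (5th): A
Minor 7th (7th): Cb
Major 9th (9th): Eb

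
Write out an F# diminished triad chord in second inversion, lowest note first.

F# diminished triad = F♯–A–C; second inversion → fifth (C) lowest.

C, F♯, A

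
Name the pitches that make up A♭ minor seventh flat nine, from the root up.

A♭ minor seventh flat nine: minor seventh flat nine on Ab.
- root: Ab
- minor 3rd: Cb
- perfect 5th: Eb
- minor 7th: Gb
- minor 9th: Bbb

Ab Cb Eb Gb Bbb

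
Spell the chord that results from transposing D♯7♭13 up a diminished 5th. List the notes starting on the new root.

A diminished 5th up from D♯ is A, so the new chord is A dominant seventh flat thirteen.
A — root
C♯ — major 3rd
E — perfect 5th
G — minor 7th
F — minor 13th

A, C♯, E, G, F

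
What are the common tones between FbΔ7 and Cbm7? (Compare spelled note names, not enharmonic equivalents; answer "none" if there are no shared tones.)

FbΔ7 = Fb, Ab, Cb, Eb.
Cbm7 = Cb, Ebb, Gb, Bbb.
Shared: Cb.

Cb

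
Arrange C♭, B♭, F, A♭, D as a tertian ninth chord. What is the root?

B♭

Arranged so that each adjacent pair is a third by letter name: B♭ – D – F – A♭ – C♭.
The bottom of that stack, B♭, is the root (this is B♭ dominant seventh flat nine).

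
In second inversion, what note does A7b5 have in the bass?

A7b5 in root position is A–C#–Eb–G.
Second inversion places the fifth in the bass, which is Eb.

Eb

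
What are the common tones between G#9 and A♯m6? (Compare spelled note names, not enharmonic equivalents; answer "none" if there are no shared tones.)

G#9 = G#, B#, D#, F#, A#.
A♯m6 = A#, C#, E#, F##.
Shared: A#.

A#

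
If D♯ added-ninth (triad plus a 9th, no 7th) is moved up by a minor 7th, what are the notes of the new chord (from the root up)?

C-sharp  E-sharp  G-sharp  D-sharp

D-sharp up a minor 7th → C-sharp. New chord: C-sharp added-ninth.
- root: C-sharp
- major 3rd: E-sharp
- perfect 5th: G-sharp
- major 9th: D-sharp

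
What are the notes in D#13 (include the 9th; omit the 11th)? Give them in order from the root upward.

D#  F##  A#  C#  E#  B#

Root D#, quality dominant thirteenth:
root → D#
3rd (major 3rd) → F##
5th (perfect 5th) → A#
7th (minor 7th) → C#
9th (major 9th) → E#
13th (major 13th) → B#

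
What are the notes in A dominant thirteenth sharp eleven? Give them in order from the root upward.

A dominant thirteenth sharp eleven is a dominant thirteenth sharp eleven built on A.
A — root
C♯ — major 3rd
E — perfect 5th
G — minor 7th
B — major 9th
D♯ — augmented 11th
F♯ — major 13th

A – C♯ – E – G – B – D♯ – F♯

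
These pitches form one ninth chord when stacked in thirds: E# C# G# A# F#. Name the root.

Stacking in thirds gives F# – A# – C# – E# – G#, so F# is the root — F# major ninth.

F#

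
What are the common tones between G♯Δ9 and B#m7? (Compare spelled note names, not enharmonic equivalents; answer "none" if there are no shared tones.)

B#  D#  F##  A#

G♯Δ9 = G#, B#, D#, F##, A#.
B#m7 = B#, D#, F##, A#.
Shared: B#, D#, F##, A#.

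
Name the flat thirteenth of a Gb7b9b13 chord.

Ebb

Root of Gb7b9b13 = Gb. The 13th is a minor 13th: Gb up a minor 13th → Ebb.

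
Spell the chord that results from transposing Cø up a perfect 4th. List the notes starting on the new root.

C up a perfect 4th → F. New chord: F half-diminished seventh.
- root: F
- minor 3rd: Ab
- diminished 5th: Cb
- minor 7th: Eb

F  Ab  Cb  Eb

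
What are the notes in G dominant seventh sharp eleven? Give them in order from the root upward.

G dominant seventh sharp eleven: dominant seventh sharp eleven on G.
- root: G
- major 3rd: B
- perfect 5th: D
- minor 7th: F
- augmented 11th: C-sharp

G, B, D, F, C-sharp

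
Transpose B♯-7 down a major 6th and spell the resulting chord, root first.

B♯ down a major 6th → D♯. New chord: D♯ minor seventh.
Root: D♯
Minor 3rd (3rd): F♯
Perfect 5th (5th): A♯
Minor 7th (7th): C♯

D♯, F♯, A♯, C♯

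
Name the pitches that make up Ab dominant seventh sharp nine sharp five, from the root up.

Root Ab, quality dominant seventh sharp nine sharp five:
Root: Ab
Major 3rd (3rd): C
Augmented 5th (5th): E
Minor 7th (7th): Gb
Augmented 9th (9th): B

Ab C E Gb B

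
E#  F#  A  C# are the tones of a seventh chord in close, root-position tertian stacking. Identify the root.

Stacking in thirds gives F# – A – C# – E#, so F# is the root — F# minor-major seventh.

F#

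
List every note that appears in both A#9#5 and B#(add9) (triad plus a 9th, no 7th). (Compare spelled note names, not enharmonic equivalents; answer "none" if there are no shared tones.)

A#9#5: A# C## E## G# B#
B#(add9): B# D## F## C##
Common to both → C##, B#.

C##, B#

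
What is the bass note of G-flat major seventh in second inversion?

G-flat major seventh in root position is Gb–Bb–Db–F.
Second inversion places the fifth in the bass, which is Db.

Db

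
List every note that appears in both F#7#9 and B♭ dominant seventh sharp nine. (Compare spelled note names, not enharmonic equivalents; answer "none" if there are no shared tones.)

F#7#9 = F#, A#, C#, E, G##.
B♭ dominant seventh sharp nine = Bb, D, F, Ab, C#.
Shared: C#.

C#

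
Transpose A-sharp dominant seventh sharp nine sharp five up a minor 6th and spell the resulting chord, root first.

F-sharp  A-sharp  C-double-sharp  E  G-double-sharp

Transposed root: A-sharp → F-sharp (minor 6th up). So we spell F-sharp dominant seventh sharp nine sharp five:
F-sharp — root
A-sharp — major 3rd
C-double-sharp — augmented 5th
E — minor 7th
G-double-sharp — augmented 9th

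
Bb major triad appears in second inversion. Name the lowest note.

Bb major triad in root position is B-flat–D–F.
Second inversion places the fifth in the bass, which is F.

F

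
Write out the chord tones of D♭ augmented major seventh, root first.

Db  F  A  C

D♭ augmented major seventh is an augmented major seventh built on Db.
Root: Db
Major 3rd (3rd): F
Augmented 5th (5th): A
Major 7th (7th): C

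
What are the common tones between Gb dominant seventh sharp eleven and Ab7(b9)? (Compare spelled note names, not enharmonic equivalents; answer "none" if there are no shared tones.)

Gb C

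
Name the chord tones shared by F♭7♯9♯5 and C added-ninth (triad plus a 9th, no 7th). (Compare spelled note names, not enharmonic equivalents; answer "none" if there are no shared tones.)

F♭7♯9♯5 = Fb, Ab, C, Ebb, G.
C added-ninth = C, E, G, D.
Shared: C, G.

C, G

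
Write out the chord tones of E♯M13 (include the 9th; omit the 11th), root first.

E♯, G𝄪, B♯, D𝄪, F𝄪, C𝄪

Root E♯, quality major thirteenth:
Root: E♯
Major 3rd (3rd): G𝄪
Perfect 5th (5th): B♯
Major 7th (7th): D𝄪
Major 9th (9th): F𝄪
Major 13th (13th): C𝄪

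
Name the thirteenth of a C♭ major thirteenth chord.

C♭ major thirteenth is built on Cb; its 13th is a major 13th above the root.
A sixth above C uses the letter A, and the major 13th above Cb is Ab.

Ab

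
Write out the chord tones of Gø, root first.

G Bb Db F

Root G, quality half-diminished seventh:
root → G
3rd (minor 3rd) → Bb
5th (diminished 5th) → Db
7th (minor 7th) → F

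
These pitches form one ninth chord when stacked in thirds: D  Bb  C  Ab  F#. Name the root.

Bb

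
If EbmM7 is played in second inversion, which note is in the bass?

EbmM7 = Eb–Gb–Bb–D. Second inversion → fifth in the bass = Bb.

Bb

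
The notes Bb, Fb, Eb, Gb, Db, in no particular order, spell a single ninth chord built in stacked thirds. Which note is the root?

Stacking in thirds gives Eb – Gb – Bb – Db – Fb, so Eb is the root — Eb minor seventh flat nine.

Eb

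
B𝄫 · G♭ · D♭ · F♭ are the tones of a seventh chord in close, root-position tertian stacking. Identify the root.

Arranged so that each adjacent pair is a third by letter name: G♭ – B𝄫 – D♭ – F♭.
The bottom of that stack, G♭, is the root (this is G♭ minor seventh).

G♭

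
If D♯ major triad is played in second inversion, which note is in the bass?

D♯ major triad in root position is D#–F##–A#.
Second inversion places the fifth in the bass, which is A#.

A#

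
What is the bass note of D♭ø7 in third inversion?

Cb

D♭ø7 in root position is Db–Fb–Abb–Cb.
Third inversion places the seventh in the bass, which is Cb.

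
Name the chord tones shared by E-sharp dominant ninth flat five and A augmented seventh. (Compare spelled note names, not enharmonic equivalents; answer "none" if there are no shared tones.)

E-sharp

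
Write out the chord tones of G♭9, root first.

Root Gb, quality dominant ninth:
- root: Gb
- major 3rd: Bb
- perfect 5th: Db
- minor 7th: Fb
- major 9th: Ab

Gb  Bb  Db  Fb  Ab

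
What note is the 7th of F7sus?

Root of F7sus = F. The 7th is a minor 7th: F up a minor 7th → Eb.

Eb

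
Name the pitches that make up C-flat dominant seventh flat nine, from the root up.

C-flat dominant seventh flat nine is a dominant seventh flat nine built on Cb.
Cb — root
Eb — major 3rd
Gb — perfect 5th
Bbb — minor 7th
Dbb — minor 9th

Cb, Eb, Gb, Bbb, Dbb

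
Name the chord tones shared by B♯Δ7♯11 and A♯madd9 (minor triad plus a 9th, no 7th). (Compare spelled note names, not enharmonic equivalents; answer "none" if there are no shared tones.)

B#

B♯Δ7♯11: B# D## F## A## E##
A♯madd9: A# C# E# B#
Common to both → B#.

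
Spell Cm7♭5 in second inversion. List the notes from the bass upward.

In root position, Cm7♭5 is C–E♭–G♭–B♭.
Second inversion puts the fifth (G♭) in the bass.

G♭, B♭, C, E♭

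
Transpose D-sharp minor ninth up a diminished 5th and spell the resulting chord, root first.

A  C  E  G  B

Transposed root: D-sharp → A (diminished 5th up). So we spell A minor ninth:
root → A
3rd (minor 3rd) → C
5th (perfect 5th) → E
7th (minor 7th) → G
9th (major 9th) → B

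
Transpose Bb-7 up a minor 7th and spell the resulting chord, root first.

Ab Cb Eb Gb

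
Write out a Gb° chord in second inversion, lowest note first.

Gb° = Gb–Bbb–Dbb; second inversion → fifth (Dbb) lowest.

Dbb, Gb, Bbb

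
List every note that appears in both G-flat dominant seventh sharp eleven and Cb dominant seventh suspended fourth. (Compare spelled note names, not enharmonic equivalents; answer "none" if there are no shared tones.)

G-flat  F-flat

G-flat dominant seventh sharp eleven = G-flat, B-flat, D-flat, F-flat, C.
Cb dominant seventh suspended fourth = C-flat, F-flat, G-flat, B-double-flat.
Shared: G-flat, F-flat.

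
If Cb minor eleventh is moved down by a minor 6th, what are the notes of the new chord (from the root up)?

Transposed root: C-flat → E-flat (minor 6th down). So we spell E-flat minor eleventh:
E-flat — root
G-flat — minor 3rd
B-flat — perfect 5th
D-flat — minor 7th
F — major 9th
A-flat — perfect 11th

E-flat G-flat B-flat D-flat F A-flat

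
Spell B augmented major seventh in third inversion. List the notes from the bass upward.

In root position, B augmented major seventh is B–D-sharp–F-double-sharp–A-sharp.
Third inversion puts the seventh (A-sharp) in the bass.

A-sharp B D-sharp F-double-sharp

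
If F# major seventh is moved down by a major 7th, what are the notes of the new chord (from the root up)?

Transposed root: F-sharp → G (major 7th down). So we spell G major seventh:
Root: G
Major 3rd (3rd): B
Perfect 5th (5th): D
Major 7th (7th): F-sharp

G, B, D, F-sharp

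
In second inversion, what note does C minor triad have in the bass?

C minor triad in root position is C–E-flat–G.
Second inversion places the fifth in the bass, which is G.

G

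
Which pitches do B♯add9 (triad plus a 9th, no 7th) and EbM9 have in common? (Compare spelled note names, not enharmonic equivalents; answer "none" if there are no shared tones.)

none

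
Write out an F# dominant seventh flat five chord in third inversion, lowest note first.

In root position, F# dominant seventh flat five is F#–A#–C–E.
Third inversion puts the seventh (E) in the bass.

E, F#, A#, C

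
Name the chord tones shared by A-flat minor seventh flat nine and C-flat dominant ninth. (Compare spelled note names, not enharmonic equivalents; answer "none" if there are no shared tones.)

Cb, Eb, Gb, Bbb

A-flat minor seventh flat nine: Ab Cb Eb Gb Bbb
C-flat dominant ninth: Cb Eb Gb Bbb Db
Common to both → Cb, Eb, Gb, Bbb.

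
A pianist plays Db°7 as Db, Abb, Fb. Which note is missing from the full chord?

Cbb

Db°7 = Db, Fb, Abb, Cbb. The voicing lacks the 7th (diminished 7th), Cbb.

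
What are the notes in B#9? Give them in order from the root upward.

B♯, D𝄪, F𝄪, A♯, C𝄪

Root B♯, quality dominant ninth:
B♯ — root
D𝄪 — major 3rd
F𝄪 — perfect 5th
A♯ — minor 7th
C𝄪 — major 9th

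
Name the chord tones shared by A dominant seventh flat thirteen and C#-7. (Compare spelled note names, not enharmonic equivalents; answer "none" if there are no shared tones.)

A dominant seventh flat thirteen: A C# E G F
C#-7: C# E G# B
Common to both → C#, E.

C#  E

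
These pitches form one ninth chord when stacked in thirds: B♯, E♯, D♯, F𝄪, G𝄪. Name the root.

Arranged so that each adjacent pair is a third by letter name: E♯ – G𝄪 – B♯ – D♯ – F𝄪.
The bottom of that stack, E♯, is the root (this is E♯ dominant ninth).

E♯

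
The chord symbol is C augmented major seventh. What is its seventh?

C augmented major seventh is built on C; its 7th is a major 7th above the root.
A seventh above C uses the letter B, and the major 7th above C is B.

B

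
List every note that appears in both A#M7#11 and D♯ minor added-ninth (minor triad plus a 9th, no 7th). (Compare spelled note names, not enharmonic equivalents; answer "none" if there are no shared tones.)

A#, E#

A#M7#11: A# C## E# G## D##
D♯ minor added-ninth: D# F# A# E#
Common to both → A#, E#.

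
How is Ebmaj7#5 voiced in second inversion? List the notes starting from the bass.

B, D, Eb, G

In root position, Ebmaj7#5 is Eb–G–B–D.
Second inversion puts the fifth (B) in the bass.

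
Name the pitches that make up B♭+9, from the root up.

Bb, D, F#, Ab, C

Root Bb, quality dominant ninth sharp five:
Root: Bb
Major 3rd (3rd): D
Augmented 5th (5th): F#
Minor 7th (7th): Ab
Major 9th (9th): C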